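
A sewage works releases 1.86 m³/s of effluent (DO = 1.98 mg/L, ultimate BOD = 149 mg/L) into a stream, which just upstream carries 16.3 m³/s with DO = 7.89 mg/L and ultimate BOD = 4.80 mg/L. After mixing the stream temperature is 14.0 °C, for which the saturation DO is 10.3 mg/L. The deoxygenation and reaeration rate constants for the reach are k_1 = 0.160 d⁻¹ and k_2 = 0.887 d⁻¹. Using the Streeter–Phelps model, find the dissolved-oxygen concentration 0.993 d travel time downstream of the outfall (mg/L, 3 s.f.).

Mixed DO = (16.3×7.89 + 1.86×1.98)/(16.3+1.86) = 132.3/18.16 = 7.285 mg/L.
Mixed L₀ = (16.3×4.80 + 1.86×149)/(18.16) = 355.4/18.16 = 19.57 mg/L.
Initial deficit D₀ = C_s − DO₀ = 10.3 − 7.285 = 3.015 mg/L.
D(0.993) = [0.160×19.57/(0.887−0.160)](e^(−0.160×0.993) − e^(−0.887×0.993)) + 3.015 e^(−0.887×0.993)
= 4.307 × (0.8531 − 0.4145) + 3.015 × 0.4145 = 3.139 mg/L.
DO = 10.3 − 3.139 = 7.161 mg/L.

DO ≈ 7.16 mg/L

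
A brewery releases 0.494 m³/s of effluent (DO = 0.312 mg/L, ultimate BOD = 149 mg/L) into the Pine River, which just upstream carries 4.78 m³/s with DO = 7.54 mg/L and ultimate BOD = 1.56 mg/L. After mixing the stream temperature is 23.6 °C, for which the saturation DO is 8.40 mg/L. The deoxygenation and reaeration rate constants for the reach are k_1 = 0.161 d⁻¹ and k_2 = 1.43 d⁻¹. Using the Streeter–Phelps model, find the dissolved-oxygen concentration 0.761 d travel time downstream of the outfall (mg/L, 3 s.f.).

DO ≈ 6.81 mg/L

Mixed DO = (4.78×7.54 + 0.494×0.312)/(4.78+0.494) = 36.20/5.274 = 6.863 mg/L.
Mixed L₀ = (4.78×1.56 + 0.494×149)/(5.274) = 81.06/5.274 = 15.37 mg/L.
Initial deficit D₀ = C_s − DO₀ = 8.40 − 6.863 = 1.537 mg/L.
D(0.761) = [0.161×15.37/(1.43−0.161)](e^(−0.161×0.761) − e^(−1.43×0.761)) + 1.537 e^(−1.43×0.761)
= 1.950 × (0.8847 − 0.3368) + 1.537 × 0.3368 = 1.586 mg/L.
DO = 8.40 − 1.586 = 6.814 mg/L.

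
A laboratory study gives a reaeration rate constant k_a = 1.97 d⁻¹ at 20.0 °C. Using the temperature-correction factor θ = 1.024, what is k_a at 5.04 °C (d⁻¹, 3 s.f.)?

k_a ≈ 1.38 d⁻¹

k_a(T₂) = k_a(T₁) · θ^(T₂−T₁) = 1.97 × 1.024^(5.04−20.0)
= 1.97 × 1.024^-15.0 = 1.97 × 0.7013 = 1.382 d⁻¹.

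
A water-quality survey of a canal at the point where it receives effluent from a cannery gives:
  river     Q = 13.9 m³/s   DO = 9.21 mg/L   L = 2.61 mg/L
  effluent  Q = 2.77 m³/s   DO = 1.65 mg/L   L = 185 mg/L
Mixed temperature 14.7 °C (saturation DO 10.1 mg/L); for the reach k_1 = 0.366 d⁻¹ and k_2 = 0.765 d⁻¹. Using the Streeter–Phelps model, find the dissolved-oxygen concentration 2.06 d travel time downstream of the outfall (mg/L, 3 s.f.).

Mixed DO = (13.9×9.21 + 2.77×1.65)/(13.9+2.77) = 132.6/16.67 = 7.954 mg/L.
Mixed L₀ = (13.9×2.61 + 2.77×185)/(16.67) = 548.7/16.67 = 32.92 mg/L.
Initial deficit D₀ = C_s − DO₀ = 10.1 − 7.954 = 2.146 mg/L.
D(2.06) = [0.366×32.92/(0.765−0.366)](e^(−0.366×2.06) − e^(−0.765×2.06)) + 2.146 e^(−0.765×2.06)
= 30.19 × (0.4705 − 0.2068) + 2.146 × 0.2068 = 8.406 mg/L.
DO = 10.1 − 8.406 = 1.694 mg/L.

DO ≈ 1.69 mg/L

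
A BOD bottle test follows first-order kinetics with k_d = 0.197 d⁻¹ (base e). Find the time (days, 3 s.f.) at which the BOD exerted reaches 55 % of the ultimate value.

t ≈ 4.05 d

y/L₀ = 1 − e^(−k_d t) = 0.55 ⇒ e^(−k_d t) = 0.450
t = −ln(0.450) / 0.197 = 0.7985 / 0.197 = 4.053 d.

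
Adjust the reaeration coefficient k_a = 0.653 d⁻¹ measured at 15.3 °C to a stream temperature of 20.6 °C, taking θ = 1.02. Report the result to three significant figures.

k_a(T₂) = k_a(T₁) · θ^(T₂−T₁) = 0.653 × 1.02^(20.6−15.3)
= 0.653 × 1.02^5.30 = 0.653 × 1.111 = 0.7253 d⁻¹.

k_a ≈ 0.725 d⁻¹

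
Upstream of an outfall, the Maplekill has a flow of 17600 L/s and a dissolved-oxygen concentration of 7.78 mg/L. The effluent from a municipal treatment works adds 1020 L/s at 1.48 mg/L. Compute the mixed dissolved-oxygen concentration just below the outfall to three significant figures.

Flow-weighted mixing: C = (Q_r C_r + Q_w C_w)/(Q_r + Q_w)
= (17600×7.78 + 1020×1.48)/(17600 + 1020) = 138400/18620 = 7.435 mg/L.

7.43 mg/L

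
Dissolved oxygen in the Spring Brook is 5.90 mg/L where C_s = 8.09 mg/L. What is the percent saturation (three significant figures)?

72.9 % saturation

% saturation = C/C_s × 100 = 5.90/8.09 × 100 = 72.9 %.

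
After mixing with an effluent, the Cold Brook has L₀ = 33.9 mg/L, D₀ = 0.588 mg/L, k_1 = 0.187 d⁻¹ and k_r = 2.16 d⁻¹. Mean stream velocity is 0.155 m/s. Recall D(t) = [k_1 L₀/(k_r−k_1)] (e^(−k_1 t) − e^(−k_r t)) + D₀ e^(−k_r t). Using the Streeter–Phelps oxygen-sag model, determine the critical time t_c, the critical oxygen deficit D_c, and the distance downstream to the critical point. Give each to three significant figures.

t_c ≈ 1.14 d; D_c ≈ 2.37 mg/L; x_c ≈ 15.2 km

With k_r/k_1 = 11.55 and 1 − D₀(k_r−k_1)/(k_1 L₀) = 0.8170,
t_c = ln(11.55 × 0.8170) / (2.16 − 0.187) = ln(9.437) / 1.973 = 2.245/1.973 = 1.138 d.
D_c = (k_1/k_r) L₀ e^(−k_1 t_c) = (0.187/2.16) × 33.9 × e^(−0.187×1.138) = 0.08657 × 33.9 × 0.8084 = 2.372 mg/L.
x_c = v t_c = 0.155 m/s × 1.138 d × 86400 s/d = 15240 m ≈ 15.2 km.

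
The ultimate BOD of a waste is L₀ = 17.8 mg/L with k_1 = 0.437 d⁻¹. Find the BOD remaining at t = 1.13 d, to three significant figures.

L_t = L₀ e^(−k_1 t) = 17.8 × e^(−0.437×1.13) = 17.8 × 0.6103 = 10.86 mg/L.

L ≈ 10.9 mg/L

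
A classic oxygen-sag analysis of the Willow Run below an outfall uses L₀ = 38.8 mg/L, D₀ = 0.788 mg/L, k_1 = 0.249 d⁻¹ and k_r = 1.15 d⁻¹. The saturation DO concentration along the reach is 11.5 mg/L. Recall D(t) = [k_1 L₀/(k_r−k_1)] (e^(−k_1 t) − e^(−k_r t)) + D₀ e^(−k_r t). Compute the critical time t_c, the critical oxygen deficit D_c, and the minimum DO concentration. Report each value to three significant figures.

t_c ≈ 1.61 d; D_c ≈ 5.62 mg/L; min DO ≈ 5.88 mg/L

t_c = [1/(k_r−k_1)] ln[(k_r/k_1)(1 − D₀(k_r−k_1)/(k_1 L₀))]
= [1/(1.15−0.249)] ln[(1.15/0.249)(1 − 0.788×0.9010/(0.249×38.8))]
= (1/0.9010) ln[4.618 × 0.9265] = 1.110 × ln(4.279) = 1.110 × 1.454 = 1.613 d.
L(t_c) = L₀ e^(−k_1 t_c) = 38.8 × 0.6691 = 25.96 mg/L, and at the critical point k_r D_c = k_1 L, so D_c = (0.249/1.15) × 25.96 = 5.622 mg/L.
Minimum DO = C_s − D_c = 11.5 − 5.622 = 5.878 mg/L.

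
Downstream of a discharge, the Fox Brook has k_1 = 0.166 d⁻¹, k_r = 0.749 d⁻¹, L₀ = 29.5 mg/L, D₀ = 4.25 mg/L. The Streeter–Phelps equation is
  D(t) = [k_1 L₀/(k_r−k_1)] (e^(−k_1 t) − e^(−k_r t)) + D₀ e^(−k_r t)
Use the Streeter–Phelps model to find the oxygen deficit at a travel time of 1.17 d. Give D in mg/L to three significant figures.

k_1 L₀/(k_r−k_1) = 0.166×29.5/(0.749−0.166) = 4.897/0.5830 = 8.400 mg/L.
e^(−k_1 t) = e^(−0.166×1.170) = 0.8235; e^(−k_r t) = e^(−0.749×1.170) = 0.4163.
D = 8.400 × (0.8235 − 0.4163) + 4.25 × 0.4163 = 3.420 + 1.769 = 5.189 mg/L.

D ≈ 5.19 mg/L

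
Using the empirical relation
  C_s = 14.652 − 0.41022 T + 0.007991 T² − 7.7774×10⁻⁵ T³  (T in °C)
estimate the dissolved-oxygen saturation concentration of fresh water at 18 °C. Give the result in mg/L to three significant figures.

C_s ≈ 9.40 mg/L

C_s = 14.652 − 0.41022×18 + 0.007991×18² − 7.7774×10⁻⁵×18³ = 9.404 mg/L.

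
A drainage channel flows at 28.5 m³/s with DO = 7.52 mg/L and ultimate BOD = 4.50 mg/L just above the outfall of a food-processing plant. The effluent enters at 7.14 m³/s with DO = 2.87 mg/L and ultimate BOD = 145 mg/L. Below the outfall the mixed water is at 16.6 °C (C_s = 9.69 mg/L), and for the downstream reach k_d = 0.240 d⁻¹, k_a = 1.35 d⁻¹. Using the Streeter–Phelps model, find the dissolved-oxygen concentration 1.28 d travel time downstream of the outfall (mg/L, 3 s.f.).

Mixed DO = (28.5×7.52 + 7.14×2.87)/(28.5+7.14) = 234.8/35.64 = 6.588 mg/L.
Mixed L₀ = (28.5×4.50 + 7.14×145)/(35.64) = 1164/35.64 = 32.65 mg/L.
Initial deficit D₀ = C_s − DO₀ = 9.69 − 6.588 = 3.102 mg/L.
D(1.28) = [0.240×32.65/(1.35−0.240)](e^(−0.240×1.28) − e^(−1.35×1.28)) + 3.102 e^(−1.35×1.28)
= 7.059 × (0.7355 − 0.1776) + 3.102 × 0.1776 = 4.489 mg/L.
DO = 9.69 − 4.489 = 5.201 mg/L.

DO ≈ 5.20 mg/L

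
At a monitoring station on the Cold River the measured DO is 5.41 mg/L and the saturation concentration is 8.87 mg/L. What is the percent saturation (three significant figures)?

% saturation = C/C_s × 100 = 5.41/8.87 × 100 = 61.0 %.

61.0 % saturation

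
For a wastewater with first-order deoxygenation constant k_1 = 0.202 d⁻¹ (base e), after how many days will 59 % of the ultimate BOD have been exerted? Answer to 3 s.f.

t ≈ 4.41 d

y/L₀ = 1 − e^(−k_1 t) = 0.59 ⇒ e^(−k_1 t) = 0.410
t = −ln(0.410) / 0.202 = 0.8916 / 0.202 = 4.414 d.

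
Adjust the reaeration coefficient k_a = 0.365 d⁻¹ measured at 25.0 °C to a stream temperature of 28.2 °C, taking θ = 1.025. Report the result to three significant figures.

k_a ≈ 0.395 d⁻¹

k_a(T₂) = k_a(T₁) · θ^(T₂−T₁) = 0.365 × 1.025^(28.2−25.0)
= 0.365 × 1.025^3.20 = 0.365 × 1.082 = 0.3950 d⁻¹.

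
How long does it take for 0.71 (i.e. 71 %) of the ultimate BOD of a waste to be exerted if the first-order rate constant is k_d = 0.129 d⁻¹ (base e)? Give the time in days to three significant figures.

y/L₀ = 1 − e^(−k_d t) = 0.71 ⇒ e^(−k_d t) = 0.290
t = −ln(0.290) / 0.129 = 1.238 / 0.129 = 9.596 d.

t ≈ 9.60 d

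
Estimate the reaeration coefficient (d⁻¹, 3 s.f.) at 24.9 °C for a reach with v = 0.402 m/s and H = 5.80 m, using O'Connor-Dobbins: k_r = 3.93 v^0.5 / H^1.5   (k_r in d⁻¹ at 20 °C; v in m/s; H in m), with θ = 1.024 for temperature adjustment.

k_r(20) = 3.93 × 0.402^0.5 / 5.80^1.5 = 3.93 × 0.6340 / 13.97 = 0.1784 d⁻¹.
k_r(24.9) = 0.1784 × 1.024^(24.9−20) = 0.1784 × 1.123 = 0.2004 d⁻¹.

k_r ≈ 0.200 d⁻¹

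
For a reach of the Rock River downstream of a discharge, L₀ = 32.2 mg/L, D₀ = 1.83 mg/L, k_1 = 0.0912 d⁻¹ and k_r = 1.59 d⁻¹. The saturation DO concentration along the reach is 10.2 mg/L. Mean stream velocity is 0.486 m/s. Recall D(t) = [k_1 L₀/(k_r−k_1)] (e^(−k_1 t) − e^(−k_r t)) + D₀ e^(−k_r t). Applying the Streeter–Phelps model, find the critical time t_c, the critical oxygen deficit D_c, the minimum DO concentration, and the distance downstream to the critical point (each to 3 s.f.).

At the critical point dD/dt = 0, so k_1 L₀ e^(−k_1 t) = k_r D. Substituting D(t) from the Streeter–Phelps equation and solving for t gives
t_c = ln[(k_r/k_1)(1 − D₀(k_r−k_1)/(k_1 L₀))] / (k_r−k_1).
Here k_r−k_1 = 1.499 d⁻¹ and 1 − D₀(k_r−k_1)/(k_1 L₀) = 1 − 1.83×1.499/(0.0912×32.2) = 0.06601, so
t_c = ln(17.43 × 0.06601) / 1.499 = 0.1404 / 1.499 = 0.09369 d.
L(t_c) = L₀ e^(−k_1 t_c) = 32.2 × 0.9915 = 31.93 mg/L, and at the critical point k_r D_c = k_1 L, so D_c = (0.0912/1.59) × 31.93 = 1.831 mg/L.
Minimum DO = C_s − D_c = 10.2 − 1.831 = 8.369 mg/L.
x_c = v t_c = 0.486 m/s × 0.09369 d × 86400 s/d = 3934 m ≈ 3.93 km.

t_c ≈ 0.0937 d; D_c ≈ 1.83 mg/L; min DO ≈ 8.37 mg/L; x_c ≈ 3.93 km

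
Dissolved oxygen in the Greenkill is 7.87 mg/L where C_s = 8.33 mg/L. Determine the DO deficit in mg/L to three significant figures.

D = C_s − C = 8.33 − 7.87 = 0.460 mg/L.

D ≈ 0.460 mg/L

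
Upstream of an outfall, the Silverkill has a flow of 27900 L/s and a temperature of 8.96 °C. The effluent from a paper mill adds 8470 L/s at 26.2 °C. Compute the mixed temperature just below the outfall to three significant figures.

Flow-weighted mixing: C = (Q_r C_r + Q_w C_w)/(Q_r + Q_w)
= (27900×8.96 + 8470×26.2)/(27900 + 8470) = 471900/36370 = 12.97 °C.

13.0 °C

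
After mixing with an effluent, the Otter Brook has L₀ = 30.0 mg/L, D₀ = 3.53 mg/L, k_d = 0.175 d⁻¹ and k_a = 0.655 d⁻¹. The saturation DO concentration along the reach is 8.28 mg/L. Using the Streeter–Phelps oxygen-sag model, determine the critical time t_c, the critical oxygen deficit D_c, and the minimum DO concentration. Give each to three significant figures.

At the critical point dD/dt = 0, so k_d L₀ e^(−k_d t) = k_a D. Substituting D(t) from the Streeter–Phelps equation and solving for t gives
t_c = ln[(k_a/k_d)(1 − D₀(k_a−k_d)/(k_d L₀))] / (k_a−k_d).
Here k_a−k_d = 0.4800 d⁻¹ and 1 − D₀(k_a−k_d)/(k_d L₀) = 1 − 3.53×0.4800/(0.175×30.0) = 0.6773, so
t_c = ln(3.743 × 0.6773) / 0.4800 = 0.9301 / 0.4800 = 1.938 d.
D_c = (k_d/k_a) L₀ e^(−k_d t_c) = (0.175/0.655) × 30.0 × e^(−0.175×1.938) = 0.2672 × 30.0 × 0.7124 = 5.710 mg/L.
Minimum DO = C_s − D_c = 8.28 − 5.710 = 2.570 mg/L.

t_c ≈ 1.94 d; D_c ≈ 5.71 mg/L; min DO ≈ 2.57 mg/L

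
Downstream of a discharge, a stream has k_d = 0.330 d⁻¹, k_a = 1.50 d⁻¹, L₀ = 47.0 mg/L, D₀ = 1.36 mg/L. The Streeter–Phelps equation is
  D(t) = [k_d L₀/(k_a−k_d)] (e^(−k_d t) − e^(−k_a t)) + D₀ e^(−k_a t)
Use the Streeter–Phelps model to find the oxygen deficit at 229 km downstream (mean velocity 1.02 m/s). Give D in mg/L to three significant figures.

D ≈ 5.38 mg/L

Travel time t = x/v = 229 km / (1.02 m/s) = 229000 m / 1.02 m/s = 224500 s = 2.598 d.
k_d L₀/(k_a−k_d) = 0.330×47.0/(1.50−0.330) = 15.51/1.170 = 13.26 mg/L.
e^(−k_d t) = e^(−0.330×2.598) = 0.4242; e^(−k_a t) = e^(−1.50×2.598) = 0.02029.
D = 13.26 × (0.4242 − 0.02029) + 1.36 × 0.02029 = 5.355 + 0.02759 = 5.382 mg/L.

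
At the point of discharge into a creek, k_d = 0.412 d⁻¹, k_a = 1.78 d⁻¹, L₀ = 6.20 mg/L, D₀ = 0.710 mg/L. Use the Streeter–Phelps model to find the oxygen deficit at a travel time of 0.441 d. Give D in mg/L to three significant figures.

k_d L₀/(k_a−k_d) = 0.412×6.20/(1.78−0.412) = 2.554/1.368 = 1.867 mg/L.
e^(−k_d t) = e^(−0.412×0.4410) = 0.8339; e^(−k_a t) = e^(−1.78×0.4410) = 0.4561.
D = 1.867 × (0.8339 − 0.4561) + 0.710 × 0.4561 = 0.7053 + 0.3239 = 1.029 mg/L.

D ≈ 1.03 mg/L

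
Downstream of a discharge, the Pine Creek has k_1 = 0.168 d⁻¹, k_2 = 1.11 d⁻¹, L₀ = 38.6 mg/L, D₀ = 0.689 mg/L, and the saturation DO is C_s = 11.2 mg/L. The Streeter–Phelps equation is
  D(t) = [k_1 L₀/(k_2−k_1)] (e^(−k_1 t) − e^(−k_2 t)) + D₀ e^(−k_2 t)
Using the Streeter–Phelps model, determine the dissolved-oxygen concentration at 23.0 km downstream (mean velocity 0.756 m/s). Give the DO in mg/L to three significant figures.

Travel time t = x/v = 23.0 km / (0.756 m/s) = 23000 m / 0.756 m/s = 30420 s = 0.3521 d.
k_1 L₀/(k_2−k_1) = 0.168×38.6/(1.11−0.168) = 6.485/0.9420 = 6.884 mg/L.
e^(−k_1 t) = e^(−0.168×0.3521) = 0.9426; e^(−k_2 t) = e^(−1.11×0.3521) = 0.6765.
D = 6.884 × (0.9426 − 0.6765) + 0.689 × 0.6765 = 1.832 + 0.4661 = 2.298 mg/L.
DO = C_s − D = 11.2 − 2.298 = 8.902 mg/L.

DO ≈ 8.90 mg/L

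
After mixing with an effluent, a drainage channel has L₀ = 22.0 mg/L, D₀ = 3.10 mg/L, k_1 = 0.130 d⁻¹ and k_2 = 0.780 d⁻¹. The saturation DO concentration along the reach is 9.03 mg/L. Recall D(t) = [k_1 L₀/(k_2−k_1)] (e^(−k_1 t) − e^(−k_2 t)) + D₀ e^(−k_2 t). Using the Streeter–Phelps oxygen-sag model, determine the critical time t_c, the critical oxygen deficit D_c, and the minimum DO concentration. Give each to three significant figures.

t_c ≈ 0.881 d; D_c ≈ 3.27 mg/L; min DO ≈ 5.76 mg/L

t_c = [1/(k_2−k_1)] ln[(k_2/k_1)(1 − D₀(k_2−k_1)/(k_1 L₀))]
= [1/(0.780−0.130)] ln[(0.780/0.130)(1 − 3.10×0.6500/(0.130×22.0))]
= (1/0.6500) ln[6.000 × 0.2955] = 1.538 × ln(1.773) = 1.538 × 0.5725 = 0.8808 d.
D_c = (k_1/k_2) L₀ e^(−k_1 t_c) = (0.130/0.780) × 22.0 × e^(−0.130×0.8808) = 0.1667 × 22.0 × 0.8918 = 3.270 mg/L.
Minimum DO = C_s − D_c = 9.03 − 3.270 = 5.760 mg/L.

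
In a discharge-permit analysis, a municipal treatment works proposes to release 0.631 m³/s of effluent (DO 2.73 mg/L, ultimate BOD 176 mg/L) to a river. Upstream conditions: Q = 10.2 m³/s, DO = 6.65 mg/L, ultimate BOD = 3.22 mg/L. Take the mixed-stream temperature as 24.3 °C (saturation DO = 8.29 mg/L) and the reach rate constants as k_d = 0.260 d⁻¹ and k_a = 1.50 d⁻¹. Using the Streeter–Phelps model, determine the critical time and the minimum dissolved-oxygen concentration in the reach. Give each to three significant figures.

t_c ≈ 0.518 d; minimum DO ≈ 6.28 mg/L

Mixed DO = (10.2×6.65 + 0.631×2.73)/(10.2+0.631) = 69.55/10.83 = 6.422 mg/L.
Mixed L₀ = (10.2×3.22 + 0.631×176)/(10.83) = 143.9/10.83 = 13.29 mg/L.
Initial deficit D₀ = C_s − DO₀ = 8.29 − 6.422 = 1.868 mg/L.
t_c = (1/1.240) ln[(1.50/0.260)(1 − 1.868×1.240/(0.260×13.29))] = 0.8065 × ln(1.900) = 0.5176 d.
D_c = (0.260/1.50) × 13.29 × e^(−0.260×0.5176) = 0.1733 × 13.29 × 0.8741 = 2.013 mg/L.
Minimum DO = 8.29 − 2.013 = 6.277 mg/L.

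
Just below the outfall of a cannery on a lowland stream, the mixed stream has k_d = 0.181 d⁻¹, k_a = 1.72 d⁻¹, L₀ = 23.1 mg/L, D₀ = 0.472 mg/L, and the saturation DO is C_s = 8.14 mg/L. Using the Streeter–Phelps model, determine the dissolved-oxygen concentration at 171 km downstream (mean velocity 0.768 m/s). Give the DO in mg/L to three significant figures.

Travel time t = x/v = 171 km / (0.768 m/s) = 171000 m / 0.768 m/s = 222700 s = 2.577 d.
k_d L₀/(k_a−k_d) = 0.181×23.1/(1.72−0.181) = 4.181/1.539 = 2.717 mg/L.
e^(−k_d t) = e^(−0.181×2.577) = 0.6272; e^(−k_a t) = e^(−1.72×2.577) = 0.01188.
D = 2.717 × (0.6272 − 0.01188) + 0.472 × 0.01188 = 1.672 + 0.005610 = 1.677 mg/L.
DO = C_s − D = 8.14 − 1.677 = 6.463 mg/L.

DO ≈ 6.46 mg/L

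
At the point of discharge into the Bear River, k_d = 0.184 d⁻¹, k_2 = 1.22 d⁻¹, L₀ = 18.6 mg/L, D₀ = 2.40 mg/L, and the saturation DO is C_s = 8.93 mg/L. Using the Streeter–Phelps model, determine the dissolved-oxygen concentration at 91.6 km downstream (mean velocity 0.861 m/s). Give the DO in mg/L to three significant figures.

Travel time t = x/v = 91.6 km / (0.861 m/s) = 91600 m / 0.861 m/s = 106400 s = 1.231 d.
k_d L₀/(k_2−k_d) = 0.184×18.6/(1.22−0.184) = 3.422/1.036 = 3.303 mg/L.
e^(−k_d t) = e^(−0.184×1.231) = 0.7973; e^(−k_2 t) = e^(−1.22×1.231) = 0.2226.
D = 3.303 × (0.7973 − 0.2226) + 2.40 × 0.2226 = 1.898 + 0.5343 = 2.433 mg/L.
DO = C_s − D = 8.93 − 2.433 = 6.497 mg/L.

DO ≈ 6.50 mg/L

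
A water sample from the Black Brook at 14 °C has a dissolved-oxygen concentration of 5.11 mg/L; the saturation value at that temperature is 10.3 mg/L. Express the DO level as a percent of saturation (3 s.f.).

% saturation = C/C_s × 100 = 5.11/10.3 × 100 = 49.6 %.

49.6 % saturation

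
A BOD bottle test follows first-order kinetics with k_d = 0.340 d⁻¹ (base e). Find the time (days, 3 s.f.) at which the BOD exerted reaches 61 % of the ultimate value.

t ≈ 2.77 d

y/L₀ = 1 − e^(−k_d t) = 0.61 ⇒ e^(−k_d t) = 0.390
t = −ln(0.390) / 0.340 = 0.9416 / 0.340 = 2.769 d.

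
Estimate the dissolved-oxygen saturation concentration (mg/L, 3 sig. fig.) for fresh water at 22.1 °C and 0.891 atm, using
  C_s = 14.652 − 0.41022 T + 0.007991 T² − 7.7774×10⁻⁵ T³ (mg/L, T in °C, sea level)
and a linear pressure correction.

At sea level: C_s = 14.652 − 0.41022×22.1 + 0.007991×22.1² − 7.7774×10⁻⁵×22.1³ = 8.650 mg/L.
Pressure correction: C_s' = 8.650 × 0.891 = 7.707 mg/L.

C_s ≈ 7.71 mg/L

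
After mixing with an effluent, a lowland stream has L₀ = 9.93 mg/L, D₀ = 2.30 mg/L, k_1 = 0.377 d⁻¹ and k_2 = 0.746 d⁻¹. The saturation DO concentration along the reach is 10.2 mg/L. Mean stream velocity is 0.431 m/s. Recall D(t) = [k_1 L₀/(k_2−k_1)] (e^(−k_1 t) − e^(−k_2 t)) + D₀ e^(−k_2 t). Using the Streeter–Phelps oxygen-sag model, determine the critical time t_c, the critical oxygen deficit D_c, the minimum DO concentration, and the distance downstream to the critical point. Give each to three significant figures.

t_c = [1/(k_2−k_1)] ln[(k_2/k_1)(1 − D₀(k_2−k_1)/(k_1 L₀))]
= [1/(0.746−0.377)] ln[(0.746/0.377)(1 − 2.30×0.3690/(0.377×9.93))]
= (1/0.3690) ln[1.979 × 0.7733] = 2.710 × ln(1.530) = 2.710 × 0.4254 = 1.153 d.
L(t_c) = L₀ e^(−k_1 t_c) = 9.93 × 0.6475 = 6.430 mg/L, and at the critical point k_2 D_c = k_1 L, so D_c = (0.377/0.746) × 6.430 = 3.249 mg/L.
Minimum DO = C_s − D_c = 10.2 − 3.249 = 6.951 mg/L.
x_c = v t_c = 0.431 m/s × 1.153 d × 86400 s/d = 42930 m ≈ 42.9 km.

t_c ≈ 1.15 d; D_c ≈ 3.25 mg/L; min DO ≈ 6.95 mg/L; x_c ≈ 42.9 km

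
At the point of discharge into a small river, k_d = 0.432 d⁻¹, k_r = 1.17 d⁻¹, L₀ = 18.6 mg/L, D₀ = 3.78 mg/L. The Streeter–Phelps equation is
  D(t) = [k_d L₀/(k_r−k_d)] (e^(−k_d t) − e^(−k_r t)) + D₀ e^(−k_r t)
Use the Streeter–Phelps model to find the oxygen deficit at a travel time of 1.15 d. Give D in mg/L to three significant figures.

k_d L₀/(k_r−k_d) = 0.432×18.6/(1.17−0.432) = 8.035/0.7380 = 10.89 mg/L.
e^(−k_d t) = e^(−0.432×1.150) = 0.6085; e^(−k_r t) = e^(−1.17×1.150) = 0.2604.
D = 10.89 × (0.6085 − 0.2604) + 3.78 × 0.2604 = 3.790 + 0.9843 = 4.774 mg/L.

D ≈ 4.77 mg/L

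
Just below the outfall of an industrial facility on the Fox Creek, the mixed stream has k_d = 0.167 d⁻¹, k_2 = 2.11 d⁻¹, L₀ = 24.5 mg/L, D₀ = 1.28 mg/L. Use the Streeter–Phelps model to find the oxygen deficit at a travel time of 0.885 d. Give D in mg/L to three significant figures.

k_d L₀/(k_2−k_d) = 0.167×24.5/(2.11−0.167) = 4.091/1.943 = 2.106 mg/L.
e^(−k_d t) = e^(−0.167×0.8850) = 0.8626; e^(−k_2 t) = e^(−2.11×0.8850) = 0.1545.
D = 2.106 × (0.8626 − 0.1545) + 1.28 × 0.1545 = 1.491 + 0.1978 = 1.689 mg/L.

D ≈ 1.69 mg/L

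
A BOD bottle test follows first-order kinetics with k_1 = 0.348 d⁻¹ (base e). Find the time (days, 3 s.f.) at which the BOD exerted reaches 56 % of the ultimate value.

t ≈ 2.36 d

y/L₀ = 1 − e^(−k_1 t) = 0.56 ⇒ e^(−k_1 t) = 0.440
t = −ln(0.440) / 0.348 = 0.8210 / 0.348 = 2.359 d.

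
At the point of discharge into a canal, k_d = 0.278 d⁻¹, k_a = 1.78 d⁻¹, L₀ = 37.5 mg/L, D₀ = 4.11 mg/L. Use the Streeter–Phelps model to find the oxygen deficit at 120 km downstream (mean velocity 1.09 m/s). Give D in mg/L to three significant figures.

Travel time t = x/v = 120 km / (1.09 m/s) = 120000 m / 1.09 m/s = 110100 s = 1.274 d.
k_d L₀/(k_a−k_d) = 0.278×37.5/(1.78−0.278) = 10.43/1.502 = 6.941 mg/L.
e^(−k_d t) = e^(−0.278×1.274) = 0.7017; e^(−k_a t) = e^(−1.78×1.274) = 0.1035.
D = 6.941 × (0.7017 − 0.1035) + 4.11 × 0.1035 = 4.152 + 0.4254 = 4.577 mg/L.

D ≈ 4.58 mg/L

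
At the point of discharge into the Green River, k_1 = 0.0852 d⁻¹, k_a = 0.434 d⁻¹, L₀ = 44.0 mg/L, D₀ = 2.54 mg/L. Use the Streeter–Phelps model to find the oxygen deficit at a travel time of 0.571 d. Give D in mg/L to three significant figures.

D ≈ 3.83 mg/L

k_1 L₀/(k_a−k_1) = 0.0852×44.0/(0.434−0.0852) = 3.749/0.3488 = 10.75 mg/L.
e^(−k_1 t) = e^(−0.0852×0.5710) = 0.9525; e^(−k_a t) = e^(−0.434×0.5710) = 0.7805.
D = 10.75 × (0.9525 − 0.7805) + 2.54 × 0.7805 = 1.849 + 1.982 = 3.831 mg/L.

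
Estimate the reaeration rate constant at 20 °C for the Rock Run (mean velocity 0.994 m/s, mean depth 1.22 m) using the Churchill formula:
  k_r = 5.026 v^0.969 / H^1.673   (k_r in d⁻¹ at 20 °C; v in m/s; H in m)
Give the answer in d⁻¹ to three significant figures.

k_r = 5.026 × 0.994^0.969 / 1.22^1.673 = 5.026 × 0.9942 / 1.395 = 3.583 d⁻¹.

k_r ≈ 3.58 d⁻¹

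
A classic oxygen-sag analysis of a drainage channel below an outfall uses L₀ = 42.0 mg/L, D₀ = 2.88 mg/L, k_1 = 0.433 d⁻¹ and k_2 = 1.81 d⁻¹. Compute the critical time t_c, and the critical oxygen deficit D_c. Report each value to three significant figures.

t_c = [1/(k_2−k_1)] ln[(k_2/k_1)(1 − D₀(k_2−k_1)/(k_1 L₀))]
= [1/(1.81−0.433)] ln[(1.81/0.433)(1 − 2.88×1.377/(0.433×42.0))]
= (1/1.377) ln[4.180 × 0.7819] = 0.7262 × ln(3.269) = 0.7262 × 1.184 = 0.8601 d.
L(t_c) = L₀ e^(−k_1 t_c) = 42.0 × 0.6891 = 28.94 mg/L, and at the critical point k_2 D_c = k_1 L, so D_c = (0.433/1.81) × 28.94 = 6.923 mg/L.

t_c ≈ 0.860 d; D_c ≈ 6.92 mg/L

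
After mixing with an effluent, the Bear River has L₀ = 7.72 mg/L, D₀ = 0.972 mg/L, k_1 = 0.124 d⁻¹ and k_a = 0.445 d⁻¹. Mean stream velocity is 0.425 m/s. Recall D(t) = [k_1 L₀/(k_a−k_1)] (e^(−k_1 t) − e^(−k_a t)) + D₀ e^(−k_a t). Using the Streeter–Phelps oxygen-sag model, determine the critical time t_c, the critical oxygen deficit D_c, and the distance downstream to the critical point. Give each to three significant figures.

With k_a/k_1 = 3.589 and 1 − D₀(k_a−k_1)/(k_1 L₀) = 0.6741,
t_c = ln(3.589 × 0.6741) / (0.445 − 0.124) = ln(2.419) / 0.3210 = 0.8834/0.3210 = 2.752 d.
L(t_c) = L₀ e^(−k_1 t_c) = 7.72 × 0.7109 = 5.488 mg/L, and at the critical point k_a D_c = k_1 L, so D_c = (0.124/0.445) × 5.488 = 1.529 mg/L.
x_c = v t_c = 0.425 m/s × 2.752 d × 86400 s/d = 101100 m ≈ 101 km.

t_c ≈ 2.75 d; D_c ≈ 1.53 mg/L; x_c ≈ 101 km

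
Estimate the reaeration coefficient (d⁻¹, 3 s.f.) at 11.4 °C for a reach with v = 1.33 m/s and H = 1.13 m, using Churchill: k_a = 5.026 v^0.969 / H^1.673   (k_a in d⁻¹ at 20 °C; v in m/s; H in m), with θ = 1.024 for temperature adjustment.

k_a(20) = 5.026 × 1.33^0.969 / 1.13^1.673 = 5.026 × 1.318 / 1.227 = 5.401 d⁻¹.
k_a(11.4) = 5.401 × 1.024^(11.4−20) = 5.401 × 0.8155 = 4.404 d⁻¹.

k_a ≈ 4.40 d⁻¹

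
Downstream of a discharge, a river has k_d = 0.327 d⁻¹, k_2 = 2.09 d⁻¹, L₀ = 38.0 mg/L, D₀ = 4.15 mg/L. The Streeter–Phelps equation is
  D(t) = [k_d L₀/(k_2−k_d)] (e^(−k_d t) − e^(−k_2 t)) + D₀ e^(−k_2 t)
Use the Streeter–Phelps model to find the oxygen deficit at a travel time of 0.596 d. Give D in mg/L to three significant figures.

k_d L₀/(k_2−k_d) = 0.327×38.0/(2.09−0.327) = 12.43/1.763 = 7.048 mg/L.
e^(−k_d t) = e^(−0.327×0.5960) = 0.8229; e^(−k_2 t) = e^(−2.09×0.5960) = 0.2878.
D = 7.048 × (0.8229 − 0.2878) + 4.15 × 0.2878 = 3.772 + 1.194 = 4.966 mg/L.

D ≈ 4.97 mg/L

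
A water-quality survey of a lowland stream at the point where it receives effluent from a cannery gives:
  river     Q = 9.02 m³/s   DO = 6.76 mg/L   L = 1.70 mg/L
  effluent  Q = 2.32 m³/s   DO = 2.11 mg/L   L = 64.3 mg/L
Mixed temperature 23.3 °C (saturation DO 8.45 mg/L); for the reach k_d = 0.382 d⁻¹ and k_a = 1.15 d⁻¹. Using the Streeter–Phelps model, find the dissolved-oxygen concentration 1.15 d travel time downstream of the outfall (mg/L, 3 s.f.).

DO ≈ 5.02 mg/L

Mixed DO = (9.02×6.76 + 2.32×2.11)/(9.02+2.32) = 65.87/11.34 = 5.809 mg/L.
Mixed L₀ = (9.02×1.70 + 2.32×64.3)/(11.34) = 164.5/11.34 = 14.51 mg/L.
Initial deficit D₀ = C_s − DO₀ = 8.45 − 5.809 = 2.641 mg/L.
D(1.15) = [0.382×14.51/(1.15−0.382)](e^(−0.382×1.15) − e^(−1.15×1.15)) + 2.641 e^(−1.15×1.15)
= 7.216 × (0.6445 − 0.2665) + 2.641 × 0.2665 = 3.432 mg/L.
DO = 8.45 − 3.432 = 5.018 mg/L.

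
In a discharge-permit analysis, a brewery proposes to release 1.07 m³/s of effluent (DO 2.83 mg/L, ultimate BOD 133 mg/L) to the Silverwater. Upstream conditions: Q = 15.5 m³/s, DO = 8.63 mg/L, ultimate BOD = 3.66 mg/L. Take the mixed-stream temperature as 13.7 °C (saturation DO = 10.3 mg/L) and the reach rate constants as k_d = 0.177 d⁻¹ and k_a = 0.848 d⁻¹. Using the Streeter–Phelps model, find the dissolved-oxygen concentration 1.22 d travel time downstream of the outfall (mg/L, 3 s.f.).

DO ≈ 8.15 mg/L

Mixed DO = (15.5×8.63 + 1.07×2.83)/(15.5+1.07) = 136.8/16.57 = 8.255 mg/L.
Mixed L₀ = (15.5×3.66 + 1.07×133)/(16.57) = 199.0/16.57 = 12.01 mg/L.
Initial deficit D₀ = C_s − DO₀ = 10.3 − 8.255 = 2.045 mg/L.
D(1.22) = [0.177×12.01/(0.848−0.177)](e^(−0.177×1.22) − e^(−0.848×1.22)) + 2.045 e^(−0.848×1.22)
= 3.169 × (0.8058 − 0.3554) + 2.045 × 0.3554 = 2.154 mg/L.
DO = 10.3 − 2.154 = 8.146 mg/L.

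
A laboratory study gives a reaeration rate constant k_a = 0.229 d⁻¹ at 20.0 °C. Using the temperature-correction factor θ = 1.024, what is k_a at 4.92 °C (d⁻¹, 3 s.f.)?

k_a ≈ 0.160 d⁻¹

k_a(T₂) = k_a(T₁) · θ^(T₂−T₁) = 0.229 × 1.024^(4.92−20.0)
= 0.229 × 1.024^-15.1 = 0.229 × 0.6993 = 0.1601 d⁻¹.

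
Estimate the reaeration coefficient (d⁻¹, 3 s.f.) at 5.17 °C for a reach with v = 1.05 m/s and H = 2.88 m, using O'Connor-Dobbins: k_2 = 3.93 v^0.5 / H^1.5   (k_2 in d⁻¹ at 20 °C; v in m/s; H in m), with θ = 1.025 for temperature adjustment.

k_2 ≈ 0.571 d⁻¹

k_2(20) = 3.93 × 1.05^0.5 / 2.88^1.5 = 3.93 × 1.025 / 4.888 = 0.8239 d⁻¹.
k_2(5.17) = 0.8239 × 1.025^(5.17−20) = 0.8239 × 0.6934 = 0.5713 d⁻¹.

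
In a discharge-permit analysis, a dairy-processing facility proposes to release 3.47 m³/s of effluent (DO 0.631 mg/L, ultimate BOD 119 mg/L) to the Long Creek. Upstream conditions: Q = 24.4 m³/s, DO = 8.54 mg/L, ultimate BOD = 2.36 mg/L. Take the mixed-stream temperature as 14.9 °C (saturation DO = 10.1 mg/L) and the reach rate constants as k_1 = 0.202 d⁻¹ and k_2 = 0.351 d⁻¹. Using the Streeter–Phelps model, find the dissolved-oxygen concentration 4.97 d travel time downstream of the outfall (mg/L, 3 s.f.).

Mixed DO = (24.4×8.54 + 3.47×0.631)/(24.4+3.47) = 210.6/27.87 = 7.555 mg/L.
Mixed L₀ = (24.4×2.36 + 3.47×119)/(27.87) = 470.5/27.87 = 16.88 mg/L.
Initial deficit D₀ = C_s − DO₀ = 10.1 − 7.555 = 2.545 mg/L.
D(4.97) = [0.202×16.88/(0.351−0.202)](e^(−0.202×4.97) − e^(−0.351×4.97)) + 2.545 e^(−0.351×4.97)
= 22.89 × (0.3664 − 0.1747) + 2.545 × 0.1747 = 4.832 mg/L.
DO = 10.1 − 4.832 = 5.268 mg/L.

DO ≈ 5.27 mg/L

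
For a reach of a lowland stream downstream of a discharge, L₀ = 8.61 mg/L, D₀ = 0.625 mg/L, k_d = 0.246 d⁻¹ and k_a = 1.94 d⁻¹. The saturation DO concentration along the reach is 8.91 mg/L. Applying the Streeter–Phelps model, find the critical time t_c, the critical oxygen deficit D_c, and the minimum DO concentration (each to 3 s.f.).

t_c ≈ 0.810 d; D_c ≈ 0.895 mg/L; min DO ≈ 8.02 mg/L

t_c = [1/(k_a−k_d)] ln[(k_a/k_d)(1 − D₀(k_a−k_d)/(k_d L₀))]
= [1/(1.94−0.246)] ln[(1.94/0.246)(1 − 0.625×1.694/(0.246×8.61))]
= (1/1.694) ln[7.886 × 0.5001] = 0.5903 × ln(3.944) = 0.5903 × 1.372 = 0.8101 d.
D_c = (k_d/k_a) L₀ e^(−k_d t_c) = (0.246/1.94) × 8.61 × e^(−0.246×0.8101) = 0.1268 × 8.61 × 0.8193 = 0.8945 mg/L.
Minimum DO = C_s − D_c = 8.91 − 0.8945 = 8.015 mg/L.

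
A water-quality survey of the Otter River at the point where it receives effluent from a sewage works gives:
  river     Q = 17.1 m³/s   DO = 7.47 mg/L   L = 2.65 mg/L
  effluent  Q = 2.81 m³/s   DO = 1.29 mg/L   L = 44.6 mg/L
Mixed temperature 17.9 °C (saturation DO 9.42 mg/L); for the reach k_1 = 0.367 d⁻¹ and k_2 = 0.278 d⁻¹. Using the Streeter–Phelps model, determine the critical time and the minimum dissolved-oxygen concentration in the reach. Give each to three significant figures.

t_c ≈ 2.26 d; minimum DO ≈ 4.48 mg/L

Mixed DO = (17.1×7.47 + 2.81×1.29)/(17.1+2.81) = 131.4/19.91 = 6.598 mg/L.
Mixed L₀ = (17.1×2.65 + 2.81×44.6)/(19.91) = 170.6/19.91 = 8.571 mg/L.
Initial deficit D₀ = C_s − DO₀ = 9.42 − 6.598 = 2.822 mg/L.
t_c = (1/-0.08900) ln[(0.278/0.367)(1 − 2.822×-0.08900/(0.367×8.571))] = -11.24 × ln(0.8180) = 2.257 d.
D_c = (0.367/0.278) × 8.571 × e^(−0.367×2.257) = 1.320 × 8.571 × 0.4367 = 4.941 mg/L.
Minimum DO = 9.42 − 4.941 = 4.479 mg/L.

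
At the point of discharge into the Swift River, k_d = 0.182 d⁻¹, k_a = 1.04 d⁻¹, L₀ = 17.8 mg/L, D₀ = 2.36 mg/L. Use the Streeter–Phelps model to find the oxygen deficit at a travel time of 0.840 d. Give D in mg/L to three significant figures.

D ≈ 2.65 mg/L

k_d L₀/(k_a−k_d) = 0.182×17.8/(1.04−0.182) = 3.240/0.8580 = 3.776 mg/L.
e^(−k_d t) = e^(−0.182×0.8400) = 0.8582; e^(−k_a t) = e^(−1.04×0.8400) = 0.4174.
D = 3.776 × (0.8582 − 0.4174) + 2.36 × 0.4174 = 1.664 + 0.9852 = 2.649 mg/L.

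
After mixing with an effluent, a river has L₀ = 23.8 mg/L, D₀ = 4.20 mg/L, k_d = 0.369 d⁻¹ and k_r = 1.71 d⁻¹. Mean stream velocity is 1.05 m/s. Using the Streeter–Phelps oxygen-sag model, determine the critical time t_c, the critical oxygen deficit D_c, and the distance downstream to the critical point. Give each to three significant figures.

t_c ≈ 0.379 d; D_c ≈ 4.47 mg/L; x_c ≈ 34.4 km

At the critical point dD/dt = 0, so k_d L₀ e^(−k_d t) = k_r D. Substituting D(t) from the Streeter–Phelps equation and solving for t gives
t_c = ln[(k_r/k_d)(1 − D₀(k_r−k_d)/(k_d L₀))] / (k_r−k_d).
Here k_r−k_d = 1.341 d⁻¹ and 1 − D₀(k_r−k_d)/(k_d L₀) = 1 − 4.20×1.341/(0.369×23.8) = 0.3587, so
t_c = ln(4.634 × 0.3587) / 1.341 = 0.5081 / 1.341 = 0.3789 d.
D_c = (k_d/k_r) L₀ e^(−k_d t_c) = (0.369/1.71) × 23.8 × e^(−0.369×0.3789) = 0.2158 × 23.8 × 0.8695 = 4.466 mg/L.
x_c = v t_c = 1.05 m/s × 0.3789 d × 86400 s/d = 34380 m ≈ 34.4 km.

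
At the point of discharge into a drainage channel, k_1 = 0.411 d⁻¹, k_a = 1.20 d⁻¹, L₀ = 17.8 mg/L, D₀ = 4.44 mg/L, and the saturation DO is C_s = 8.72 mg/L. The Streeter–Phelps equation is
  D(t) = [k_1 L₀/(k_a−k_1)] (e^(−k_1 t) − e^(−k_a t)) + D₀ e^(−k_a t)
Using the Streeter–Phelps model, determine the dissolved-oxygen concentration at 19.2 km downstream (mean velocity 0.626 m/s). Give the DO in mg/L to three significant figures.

DO ≈ 3.86 mg/L

Travel time t = x/v = 19.2 km / (0.626 m/s) = 19200 m / 0.626 m/s = 30670 s = 0.3550 d.
k_1 L₀/(k_a−k_1) = 0.411×17.8/(1.20−0.411) = 7.316/0.7890 = 9.272 mg/L.
e^(−k_1 t) = e^(−0.411×0.3550) = 0.8642; e^(−k_a t) = e^(−1.20×0.3550) = 0.6531.
D = 9.272 × (0.8642 − 0.6531) + 4.44 × 0.6531 = 1.958 + 2.900 = 4.857 mg/L.
DO = C_s − D = 8.72 − 4.857 = 3.863 mg/L.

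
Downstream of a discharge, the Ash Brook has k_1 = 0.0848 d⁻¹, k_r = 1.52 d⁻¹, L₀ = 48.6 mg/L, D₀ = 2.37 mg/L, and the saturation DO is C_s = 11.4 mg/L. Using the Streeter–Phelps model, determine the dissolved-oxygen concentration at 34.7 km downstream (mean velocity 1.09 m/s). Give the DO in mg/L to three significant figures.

DO ≈ 8.90 mg/L

Travel time t = x/v = 34.7 km / (1.09 m/s) = 34700 m / 1.09 m/s = 31830 s = 0.3685 d.
k_1 L₀/(k_r−k_1) = 0.0848×48.6/(1.52−0.0848) = 4.121/1.435 = 2.872 mg/L.
e^(−k_1 t) = e^(−0.0848×0.3685) = 0.9692; e^(−k_r t) = e^(−1.52×0.3685) = 0.5712.
D = 2.872 × (0.9692 − 0.5712) + 2.37 × 0.5712 = 1.143 + 1.354 = 2.497 mg/L.
DO = C_s − D = 11.4 − 2.497 = 8.903 mg/L.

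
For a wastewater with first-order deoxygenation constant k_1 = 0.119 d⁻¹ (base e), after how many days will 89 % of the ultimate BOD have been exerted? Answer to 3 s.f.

y/L₀ = 1 − e^(−k_1 t) = 0.89 ⇒ e^(−k_1 t) = 0.110
t = −ln(0.110) / 0.119 = 2.207 / 0.119 = 18.55 d.

t ≈ 18.5 d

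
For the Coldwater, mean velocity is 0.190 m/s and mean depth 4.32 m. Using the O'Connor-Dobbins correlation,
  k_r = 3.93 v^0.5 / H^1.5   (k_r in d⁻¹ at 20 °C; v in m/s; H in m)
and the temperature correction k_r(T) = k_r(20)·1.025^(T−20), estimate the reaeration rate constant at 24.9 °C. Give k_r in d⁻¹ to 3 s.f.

k_r ≈ 0.215 d⁻¹

k_r(20) = 3.93 × 0.190^0.5 / 4.32^1.5 = 3.93 × 0.4359 / 8.979 = 0.1908 d⁻¹.
k_r(24.9) = 0.1908 × 1.025^(24.9−20) = 0.1908 × 1.129 = 0.2153 d⁻¹.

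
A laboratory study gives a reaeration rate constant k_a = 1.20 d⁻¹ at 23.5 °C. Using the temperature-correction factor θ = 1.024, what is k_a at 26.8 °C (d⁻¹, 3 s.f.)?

k_a(T₂) = k_a(T₁) · θ^(T₂−T₁) = 1.20 × 1.024^(26.8−23.5)
= 1.20 × 1.024^3.30 = 1.20 × 1.081 = 1.298 d⁻¹.

k_a ≈ 1.30 d⁻¹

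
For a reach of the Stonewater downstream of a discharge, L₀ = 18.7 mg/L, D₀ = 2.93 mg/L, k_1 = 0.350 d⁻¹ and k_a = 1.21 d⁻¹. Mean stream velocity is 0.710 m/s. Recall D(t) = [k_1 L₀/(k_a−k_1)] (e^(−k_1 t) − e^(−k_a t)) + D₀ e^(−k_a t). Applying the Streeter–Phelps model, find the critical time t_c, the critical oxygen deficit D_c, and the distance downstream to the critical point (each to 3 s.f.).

t_c ≈ 0.877 d; D_c ≈ 3.98 mg/L; x_c ≈ 53.8 km

t_c = [1/(k_a−k_1)] ln[(k_a/k_1)(1 − D₀(k_a−k_1)/(k_1 L₀))]
= [1/(1.21−0.350)] ln[(1.21/0.350)(1 − 2.93×0.8600/(0.350×18.7))]
= (1/0.8600) ln[3.457 × 0.6150] = 1.163 × ln(2.126) = 1.163 × 0.7543 = 0.8771 d.
D_c = (k_1/k_a) L₀ e^(−k_1 t_c) = (0.350/1.21) × 18.7 × e^(−0.350×0.8771) = 0.2893 × 18.7 × 0.7357 = 3.979 mg/L.
x_c = v t_c = 0.710 m/s × 0.8771 d × 86400 s/d = 53810 m ≈ 53.8 km.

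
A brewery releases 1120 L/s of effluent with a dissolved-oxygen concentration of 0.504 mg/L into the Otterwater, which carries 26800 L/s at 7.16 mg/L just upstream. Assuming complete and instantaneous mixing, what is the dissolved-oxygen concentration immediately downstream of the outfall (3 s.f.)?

Flow-weighted mixing: C = (Q_r C_r + Q_w C_w)/(Q_r + Q_w)
= (26800×7.16 + 1120×0.504)/(26800 + 1120) = 192500/27920 = 6.893 mg/L.

6.89 mg/L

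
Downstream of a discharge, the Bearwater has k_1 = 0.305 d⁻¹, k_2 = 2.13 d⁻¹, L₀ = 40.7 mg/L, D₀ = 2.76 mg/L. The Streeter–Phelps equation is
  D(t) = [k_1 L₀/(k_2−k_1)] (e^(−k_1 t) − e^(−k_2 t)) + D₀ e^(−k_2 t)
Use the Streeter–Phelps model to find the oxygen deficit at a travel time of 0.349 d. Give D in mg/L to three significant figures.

D ≈ 4.19 mg/L

k_1 L₀/(k_2−k_1) = 0.305×40.7/(2.13−0.305) = 12.41/1.825 = 6.802 mg/L.
e^(−k_1 t) = e^(−0.305×0.3490) = 0.8990; e^(−k_2 t) = e^(−2.13×0.3490) = 0.4755.
D = 6.802 × (0.8990 − 0.4755) + 2.76 × 0.4755 = 2.881 + 1.312 = 4.193 mg/L.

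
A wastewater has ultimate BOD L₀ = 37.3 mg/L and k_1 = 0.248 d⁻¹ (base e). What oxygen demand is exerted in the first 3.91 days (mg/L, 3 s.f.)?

y ≈ 23.2 mg/L

y_t = L₀(1 − e^(−k_1 t)) = 37.3 × (1 − e^(−0.248×3.91))
= 37.3 × (1 − 0.3792) = 37.3 × 0.6208 = 23.16 mg/L.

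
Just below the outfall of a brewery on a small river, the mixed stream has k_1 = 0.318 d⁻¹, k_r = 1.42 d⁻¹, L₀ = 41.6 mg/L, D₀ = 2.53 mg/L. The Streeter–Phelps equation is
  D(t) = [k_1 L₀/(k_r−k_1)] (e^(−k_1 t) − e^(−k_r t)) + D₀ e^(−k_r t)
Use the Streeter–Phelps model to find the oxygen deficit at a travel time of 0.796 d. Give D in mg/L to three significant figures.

D ≈ 6.26 mg/L

k_1 L₀/(k_r−k_1) = 0.318×41.6/(1.42−0.318) = 13.23/1.102 = 12.00 mg/L.
e^(−k_1 t) = e^(−0.318×0.7960) = 0.7764; e^(−k_r t) = e^(−1.42×0.7960) = 0.3229.
D = 12.00 × (0.7764 − 0.3229) + 2.53 × 0.3229 = 5.443 + 0.8170 = 6.260 mg/L.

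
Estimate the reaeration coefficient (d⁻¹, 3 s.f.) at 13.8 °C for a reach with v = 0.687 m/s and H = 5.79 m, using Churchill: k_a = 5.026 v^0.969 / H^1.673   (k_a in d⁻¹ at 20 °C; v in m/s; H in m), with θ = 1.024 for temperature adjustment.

k_a ≈ 0.160 d⁻¹

k_a(20) = 5.026 × 0.687^0.969 / 5.79^1.673 = 5.026 × 0.6950 / 18.88 = 0.1850 d⁻¹.
k_a(13.8) = 0.1850 × 1.024^(13.8−20) = 0.1850 × 0.8633 = 0.1597 d⁻¹.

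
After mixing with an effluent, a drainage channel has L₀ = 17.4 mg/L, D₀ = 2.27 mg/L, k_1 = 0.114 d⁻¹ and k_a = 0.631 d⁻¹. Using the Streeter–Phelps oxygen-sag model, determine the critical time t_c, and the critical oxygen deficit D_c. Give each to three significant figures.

t_c ≈ 1.58 d; D_c ≈ 2.63 mg/L

t_c = [1/(k_a−k_1)] ln[(k_a/k_1)(1 − D₀(k_a−k_1)/(k_1 L₀))]
= [1/(0.631−0.114)] ln[(0.631/0.114)(1 − 2.27×0.5170/(0.114×17.4))]
= (1/0.5170) ln[5.535 × 0.4084] = 1.934 × ln(2.260) = 1.934 × 0.8155 = 1.577 d.
D_c = (k_1/k_a) L₀ e^(−k_1 t_c) = (0.114/0.631) × 17.4 × e^(−0.114×1.577) = 0.1807 × 17.4 × 0.8354 = 2.626 mg/L.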